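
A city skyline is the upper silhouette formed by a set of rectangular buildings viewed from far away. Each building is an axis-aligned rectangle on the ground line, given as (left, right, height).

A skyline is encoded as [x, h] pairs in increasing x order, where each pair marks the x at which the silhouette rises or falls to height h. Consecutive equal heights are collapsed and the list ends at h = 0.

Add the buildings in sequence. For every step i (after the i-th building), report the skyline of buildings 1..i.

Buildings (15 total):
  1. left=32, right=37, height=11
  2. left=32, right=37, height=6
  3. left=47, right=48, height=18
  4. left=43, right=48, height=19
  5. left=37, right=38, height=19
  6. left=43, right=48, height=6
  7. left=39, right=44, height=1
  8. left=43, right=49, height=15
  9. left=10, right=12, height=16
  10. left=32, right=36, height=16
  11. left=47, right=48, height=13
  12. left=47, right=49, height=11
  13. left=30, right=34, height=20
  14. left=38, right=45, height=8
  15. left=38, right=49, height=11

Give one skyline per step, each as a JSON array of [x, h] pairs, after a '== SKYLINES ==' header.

== SKYLINES ==
[[32,11],[37,0]]
[[32,11],[37,0]]
[[32,11],[37,0],[47,18],[48,0]]
[[32,11],[37,0],[43,19],[48,0]]
[[32,11],[37,19],[38,0],[43,19],[48,0]]
[[32,11],[37,19],[38,0],[43,19],[48,0]]
[[32,11],[37,19],[38,0],[39,1],[43,19],[48,0]]
[[32,11],[37,19],[38,0],[39,1],[43,19],[48,15],[49,0]]
[[10,16],[12,0],[32,11],[37,19],[38,0],[39,1],[43,19],[48,15],[49,0]]
[[10,16],[12,0],[32,16],[36,11],[37,19],[38,0],[39,1],[43,19],[48,15],[49,0]]
[[10,16],[12,0],[32,16],[36,11],[37,19],[38,0],[39,1],[43,19],[48,15],[49,0]]
[[10,16],[12,0],[32,16],[36,11],[37,19],[38,0],[39,1],[43,19],[48,15],[49,0]]
[[10,16],[12,0],[30,20],[34,16],[36,11],[37,19],[38,0],[39,1],[43,19],[48,15],[49,0]]
[[10,16],[12,0],[30,20],[34,16],[36,11],[37,19],[38,8],[43,19],[48,15],[49,0]]
[[10,16],[12,0],[30,20],[34,16],[36,11],[37,19],[38,11],[43,19],[48,15],[49,0]]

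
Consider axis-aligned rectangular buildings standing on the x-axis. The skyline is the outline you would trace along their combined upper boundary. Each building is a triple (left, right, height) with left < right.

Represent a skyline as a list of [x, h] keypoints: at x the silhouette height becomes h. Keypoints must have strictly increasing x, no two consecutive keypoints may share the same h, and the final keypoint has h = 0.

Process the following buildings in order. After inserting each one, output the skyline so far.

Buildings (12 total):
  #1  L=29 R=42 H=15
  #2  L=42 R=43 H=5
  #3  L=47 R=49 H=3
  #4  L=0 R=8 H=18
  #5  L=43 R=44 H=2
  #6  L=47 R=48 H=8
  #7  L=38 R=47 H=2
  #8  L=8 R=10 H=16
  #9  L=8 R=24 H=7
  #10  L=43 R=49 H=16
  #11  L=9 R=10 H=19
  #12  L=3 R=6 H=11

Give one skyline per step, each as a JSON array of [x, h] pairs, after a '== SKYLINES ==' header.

== SKYLINES ==
[[29,15],[42,0]]
[[29,15],[42,5],[43,0]]
[[29,15],[42,5],[43,0],[47,3],[49,0]]
[[0,18],[8,0],[29,15],[42,5],[43,0],[47,3],[49,0]]
[[0,18],[8,0],[29,15],[42,5],[43,2],[44,0],[47,3],[49,0]]
[[0,18],[8,0],[29,15],[42,5],[43,2],[44,0],[47,8],[48,3],[49,0]]
[[0,18],[8,0],[29,15],[42,5],[43,2],[47,8],[48,3],[49,0]]
[[0,18],[8,16],[10,0],[29,15],[42,5],[43,2],[47,8],[48,3],[49,0]]
[[0,18],[8,16],[10,7],[24,0],[29,15],[42,5],[43,2],[47,8],[48,3],[49,0]]
[[0,18],[8,16],[10,7],[24,0],[29,15],[42,5],[43,16],[49,0]]
[[0,18],[8,16],[9,19],[10,7],[24,0],[29,15],[42,5],[43,16],[49,0]]
[[0,18],[8,16],[9,19],[10,7],[24,0],[29,15],[42,5],[43,16],[49,0]]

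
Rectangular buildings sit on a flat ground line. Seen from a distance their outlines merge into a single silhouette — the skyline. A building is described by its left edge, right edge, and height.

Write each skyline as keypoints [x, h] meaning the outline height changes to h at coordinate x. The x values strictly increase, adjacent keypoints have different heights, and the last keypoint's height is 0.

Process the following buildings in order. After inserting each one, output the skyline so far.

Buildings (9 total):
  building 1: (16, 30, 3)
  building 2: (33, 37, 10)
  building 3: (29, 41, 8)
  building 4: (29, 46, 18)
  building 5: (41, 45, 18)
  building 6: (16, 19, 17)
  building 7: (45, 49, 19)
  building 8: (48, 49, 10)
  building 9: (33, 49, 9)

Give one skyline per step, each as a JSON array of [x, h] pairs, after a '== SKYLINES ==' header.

== SKYLINES ==
[[16,3],[30,0]]
[[16,3],[30,0],[33,10],[37,0]]
[[16,3],[29,8],[33,10],[37,8],[41,0]]
[[16,3],[29,18],[46,0]]
[[16,3],[29,18],[46,0]]
[[16,17],[19,3],[29,18],[46,0]]
[[16,17],[19,3],[29,18],[45,19],[49,0]]
[[16,17],[19,3],[29,18],[45,19],[49,0]]
[[16,17],[19,3],[29,18],[45,19],[49,0]]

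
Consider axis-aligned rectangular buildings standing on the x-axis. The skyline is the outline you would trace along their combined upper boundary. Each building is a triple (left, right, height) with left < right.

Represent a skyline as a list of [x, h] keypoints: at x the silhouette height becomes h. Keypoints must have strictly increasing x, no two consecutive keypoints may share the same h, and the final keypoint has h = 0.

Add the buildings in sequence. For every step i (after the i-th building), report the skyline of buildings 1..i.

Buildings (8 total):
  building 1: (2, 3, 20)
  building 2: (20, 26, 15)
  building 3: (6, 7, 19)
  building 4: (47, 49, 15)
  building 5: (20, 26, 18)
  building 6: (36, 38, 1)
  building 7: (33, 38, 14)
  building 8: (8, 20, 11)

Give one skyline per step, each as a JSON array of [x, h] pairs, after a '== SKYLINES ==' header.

== SKYLINES ==
[[2,20],[3,0]]
[[2,20],[3,0],[20,15],[26,0]]
[[2,20],[3,0],[6,19],[7,0],[20,15],[26,0]]
[[2,20],[3,0],[6,19],[7,0],[20,15],[26,0],[47,15],[49,0]]
[[2,20],[3,0],[6,19],[7,0],[20,18],[26,0],[47,15],[49,0]]
[[2,20],[3,0],[6,19],[7,0],[20,18],[26,0],[36,1],[38,0],[47,15],[49,0]]
[[2,20],[3,0],[6,19],[7,0],[20,18],[26,0],[33,14],[38,0],[47,15],[49,0]]
[[2,20],[3,0],[6,19],[7,0],[8,11],[20,18],[26,0],[33,14],[38,0],[47,15],[49,0]]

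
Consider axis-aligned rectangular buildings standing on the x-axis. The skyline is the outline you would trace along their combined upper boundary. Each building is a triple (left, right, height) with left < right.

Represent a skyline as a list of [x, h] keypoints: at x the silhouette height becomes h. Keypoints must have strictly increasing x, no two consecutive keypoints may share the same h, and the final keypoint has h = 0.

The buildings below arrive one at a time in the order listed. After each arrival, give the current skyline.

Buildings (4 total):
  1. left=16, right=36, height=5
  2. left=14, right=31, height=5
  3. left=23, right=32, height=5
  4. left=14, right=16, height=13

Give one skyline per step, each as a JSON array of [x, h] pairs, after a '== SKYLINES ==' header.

== SKYLINES ==
[[16,5],[36,0]]
[[14,5],[36,0]]
[[14,5],[36,0]]
[[14,13],[16,5],[36,0]]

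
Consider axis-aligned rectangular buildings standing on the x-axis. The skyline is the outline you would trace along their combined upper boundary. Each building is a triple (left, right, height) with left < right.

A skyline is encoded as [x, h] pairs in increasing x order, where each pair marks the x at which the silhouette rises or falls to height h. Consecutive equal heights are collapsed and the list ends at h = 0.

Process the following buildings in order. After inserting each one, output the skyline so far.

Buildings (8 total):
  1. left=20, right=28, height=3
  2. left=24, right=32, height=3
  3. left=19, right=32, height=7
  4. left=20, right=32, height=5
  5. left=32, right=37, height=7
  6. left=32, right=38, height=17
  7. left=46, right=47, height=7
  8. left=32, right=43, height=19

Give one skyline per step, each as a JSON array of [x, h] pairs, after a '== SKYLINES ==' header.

== SKYLINES ==
[[20,3],[28,0]]
[[20,3],[32,0]]
[[19,7],[32,0]]
[[19,7],[32,0]]
[[19,7],[37,0]]
[[19,7],[32,17],[38,0]]
[[19,7],[32,17],[38,0],[46,7],[47,0]]
[[19,7],[32,19],[43,0],[46,7],[47,0]]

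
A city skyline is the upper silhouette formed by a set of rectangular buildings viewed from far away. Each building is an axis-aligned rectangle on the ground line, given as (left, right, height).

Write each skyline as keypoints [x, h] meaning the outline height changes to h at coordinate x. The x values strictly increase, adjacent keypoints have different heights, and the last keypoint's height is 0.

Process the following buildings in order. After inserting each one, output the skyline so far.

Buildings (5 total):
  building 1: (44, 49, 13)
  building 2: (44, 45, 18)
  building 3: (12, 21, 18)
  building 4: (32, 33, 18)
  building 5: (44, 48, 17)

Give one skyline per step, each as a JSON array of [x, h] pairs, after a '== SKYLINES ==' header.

== SKYLINES ==
[[44,13],[49,0]]
[[44,18],[45,13],[49,0]]
[[12,18],[21,0],[44,18],[45,13],[49,0]]
[[12,18],[21,0],[32,18],[33,0],[44,18],[45,13],[49,0]]
[[12,18],[21,0],[32,18],[33,0],[44,18],[45,17],[48,13],[49,0]]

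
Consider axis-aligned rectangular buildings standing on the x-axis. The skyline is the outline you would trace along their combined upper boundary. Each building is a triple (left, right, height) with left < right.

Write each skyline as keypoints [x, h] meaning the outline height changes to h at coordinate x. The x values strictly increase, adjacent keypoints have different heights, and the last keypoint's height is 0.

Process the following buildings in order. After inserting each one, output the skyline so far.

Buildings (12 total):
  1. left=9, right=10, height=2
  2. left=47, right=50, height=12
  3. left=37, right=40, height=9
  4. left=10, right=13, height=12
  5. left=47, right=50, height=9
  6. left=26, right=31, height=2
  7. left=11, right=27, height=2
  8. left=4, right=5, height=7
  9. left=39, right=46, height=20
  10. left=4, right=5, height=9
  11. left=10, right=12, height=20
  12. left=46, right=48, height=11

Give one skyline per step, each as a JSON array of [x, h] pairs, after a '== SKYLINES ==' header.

== SKYLINES ==
[[9,2],[10,0]]
[[9,2],[10,0],[47,12],[50,0]]
[[9,2],[10,0],[37,9],[40,0],[47,12],[50,0]]
[[9,2],[10,12],[13,0],[37,9],[40,0],[47,12],[50,0]]
[[9,2],[10,12],[13,0],[37,9],[40,0],[47,12],[50,0]]
[[9,2],[10,12],[13,0],[26,2],[31,0],[37,9],[40,0],[47,12],[50,0]]
[[9,2],[10,12],[13,2],[31,0],[37,9],[40,0],[47,12],[50,0]]
[[4,7],[5,0],[9,2],[10,12],[13,2],[31,0],[37,9],[40,0],[47,12],[50,0]]
[[4,7],[5,0],[9,2],[10,12],[13,2],[31,0],[37,9],[39,20],[46,0],[47,12],[50,0]]
[[4,9],[5,0],[9,2],[10,12],[13,2],[31,0],[37,9],[39,20],[46,0],[47,12],[50,0]]
[[4,9],[5,0],[9,2],[10,20],[12,12],[13,2],[31,0],[37,9],[39,20],[46,0],[47,12],[50,0]]
[[4,9],[5,0],[9,2],[10,20],[12,12],[13,2],[31,0],[37,9],[39,20],[46,11],[47,12],[50,0]]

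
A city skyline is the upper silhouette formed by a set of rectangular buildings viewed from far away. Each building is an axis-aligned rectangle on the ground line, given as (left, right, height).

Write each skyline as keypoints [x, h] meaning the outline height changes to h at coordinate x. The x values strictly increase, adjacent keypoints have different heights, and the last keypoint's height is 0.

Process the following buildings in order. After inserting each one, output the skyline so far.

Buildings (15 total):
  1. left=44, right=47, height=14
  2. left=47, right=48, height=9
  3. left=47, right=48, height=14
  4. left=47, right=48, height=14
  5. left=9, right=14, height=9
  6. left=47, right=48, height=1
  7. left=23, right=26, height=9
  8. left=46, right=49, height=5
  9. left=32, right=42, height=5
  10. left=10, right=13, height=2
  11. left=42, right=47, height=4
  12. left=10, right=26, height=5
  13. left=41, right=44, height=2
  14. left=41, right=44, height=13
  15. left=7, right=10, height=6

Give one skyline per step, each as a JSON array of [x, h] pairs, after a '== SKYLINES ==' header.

== SKYLINES ==
[[44,14],[47,0]]
[[44,14],[47,9],[48,0]]
[[44,14],[48,0]]
[[44,14],[48,0]]
[[9,9],[14,0],[44,14],[48,0]]
[[9,9],[14,0],[44,14],[48,0]]
[[9,9],[14,0],[23,9],[26,0],[44,14],[48,0]]
[[9,9],[14,0],[23,9],[26,0],[44,14],[48,5],[49,0]]
[[9,9],[14,0],[23,9],[26,0],[32,5],[42,0],[44,14],[48,5],[49,0]]
[[9,9],[14,0],[23,9],[26,0],[32,5],[42,0],[44,14],[48,5],[49,0]]
[[9,9],[14,0],[23,9],[26,0],[32,5],[42,4],[44,14],[48,5],[49,0]]
[[9,9],[14,5],[23,9],[26,0],[32,5],[42,4],[44,14],[48,5],[49,0]]
[[9,9],[14,5],[23,9],[26,0],[32,5],[42,4],[44,14],[48,5],[49,0]]
[[9,9],[14,5],[23,9],[26,0],[32,5],[41,13],[44,14],[48,5],[49,0]]
[[7,6],[9,9],[14,5],[23,9],[26,0],[32,5],[41,13],[44,14],[48,5],[49,0]]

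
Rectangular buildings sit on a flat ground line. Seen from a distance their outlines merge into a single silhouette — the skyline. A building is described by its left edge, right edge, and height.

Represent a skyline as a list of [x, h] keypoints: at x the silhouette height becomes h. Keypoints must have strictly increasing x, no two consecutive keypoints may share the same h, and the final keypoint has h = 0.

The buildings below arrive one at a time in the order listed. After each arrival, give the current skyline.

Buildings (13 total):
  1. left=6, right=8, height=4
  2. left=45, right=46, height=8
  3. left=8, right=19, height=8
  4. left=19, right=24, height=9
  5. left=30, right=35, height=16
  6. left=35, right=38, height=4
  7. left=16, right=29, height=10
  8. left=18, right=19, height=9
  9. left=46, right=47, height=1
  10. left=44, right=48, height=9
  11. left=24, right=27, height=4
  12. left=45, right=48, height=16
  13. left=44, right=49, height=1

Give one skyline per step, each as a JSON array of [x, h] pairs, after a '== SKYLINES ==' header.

== SKYLINES ==
[[6,4],[8,0]]
[[6,4],[8,0],[45,8],[46,0]]
[[6,4],[8,8],[19,0],[45,8],[46,0]]
[[6,4],[8,8],[19,9],[24,0],[45,8],[46,0]]
[[6,4],[8,8],[19,9],[24,0],[30,16],[35,0],[45,8],[46,0]]
[[6,4],[8,8],[19,9],[24,0],[30,16],[35,4],[38,0],[45,8],[46,0]]
[[6,4],[8,8],[16,10],[29,0],[30,16],[35,4],[38,0],[45,8],[46,0]]
[[6,4],[8,8],[16,10],[29,0],[30,16],[35,4],[38,0],[45,8],[46,0]]
[[6,4],[8,8],[16,10],[29,0],[30,16],[35,4],[38,0],[45,8],[46,1],[47,0]]
[[6,4],[8,8],[16,10],[29,0],[30,16],[35,4],[38,0],[44,9],[48,0]]
[[6,4],[8,8],[16,10],[29,0],[30,16],[35,4],[38,0],[44,9],[48,0]]
[[6,4],[8,8],[16,10],[29,0],[30,16],[35,4],[38,0],[44,9],[45,16],[48,0]]
[[6,4],[8,8],[16,10],[29,0],[30,16],[35,4],[38,0],[44,9],[45,16],[48,1],[49,0]]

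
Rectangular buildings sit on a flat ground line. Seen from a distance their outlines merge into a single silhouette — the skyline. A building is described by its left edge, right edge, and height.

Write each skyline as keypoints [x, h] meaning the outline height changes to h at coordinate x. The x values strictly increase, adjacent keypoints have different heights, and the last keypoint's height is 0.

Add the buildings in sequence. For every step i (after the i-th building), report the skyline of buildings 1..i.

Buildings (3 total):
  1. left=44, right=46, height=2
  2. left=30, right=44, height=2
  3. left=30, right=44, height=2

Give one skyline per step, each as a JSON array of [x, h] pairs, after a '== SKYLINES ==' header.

== SKYLINES ==
[[44,2],[46,0]]
[[30,2],[46,0]]
[[30,2],[46,0]]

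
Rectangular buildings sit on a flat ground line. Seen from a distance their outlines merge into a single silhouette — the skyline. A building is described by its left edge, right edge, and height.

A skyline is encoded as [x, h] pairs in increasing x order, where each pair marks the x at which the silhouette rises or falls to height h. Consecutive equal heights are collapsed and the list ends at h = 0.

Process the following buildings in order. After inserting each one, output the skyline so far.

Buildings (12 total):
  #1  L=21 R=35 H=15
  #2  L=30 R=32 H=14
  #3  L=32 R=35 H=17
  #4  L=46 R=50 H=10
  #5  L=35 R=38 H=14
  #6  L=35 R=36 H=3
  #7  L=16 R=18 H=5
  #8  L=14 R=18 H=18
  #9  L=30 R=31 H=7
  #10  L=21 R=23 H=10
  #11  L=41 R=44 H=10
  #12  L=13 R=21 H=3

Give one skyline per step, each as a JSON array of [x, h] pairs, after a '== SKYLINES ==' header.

== SKYLINES ==
[[21,15],[35,0]]
[[21,15],[35,0]]
[[21,15],[32,17],[35,0]]
[[21,15],[32,17],[35,0],[46,10],[50,0]]
[[21,15],[32,17],[35,14],[38,0],[46,10],[50,0]]
[[21,15],[32,17],[35,14],[38,0],[46,10],[50,0]]
[[16,5],[18,0],[21,15],[32,17],[35,14],[38,0],[46,10],[50,0]]
[[14,18],[18,0],[21,15],[32,17],[35,14],[38,0],[46,10],[50,0]]
[[14,18],[18,0],[21,15],[32,17],[35,14],[38,0],[46,10],[50,0]]
[[14,18],[18,0],[21,15],[32,17],[35,14],[38,0],[46,10],[50,0]]
[[14,18],[18,0],[21,15],[32,17],[35,14],[38,0],[41,10],[44,0],[46,10],[50,0]]
[[13,3],[14,18],[18,3],[21,15],[32,17],[35,14],[38,0],[41,10],[44,0],[46,10],[50,0]]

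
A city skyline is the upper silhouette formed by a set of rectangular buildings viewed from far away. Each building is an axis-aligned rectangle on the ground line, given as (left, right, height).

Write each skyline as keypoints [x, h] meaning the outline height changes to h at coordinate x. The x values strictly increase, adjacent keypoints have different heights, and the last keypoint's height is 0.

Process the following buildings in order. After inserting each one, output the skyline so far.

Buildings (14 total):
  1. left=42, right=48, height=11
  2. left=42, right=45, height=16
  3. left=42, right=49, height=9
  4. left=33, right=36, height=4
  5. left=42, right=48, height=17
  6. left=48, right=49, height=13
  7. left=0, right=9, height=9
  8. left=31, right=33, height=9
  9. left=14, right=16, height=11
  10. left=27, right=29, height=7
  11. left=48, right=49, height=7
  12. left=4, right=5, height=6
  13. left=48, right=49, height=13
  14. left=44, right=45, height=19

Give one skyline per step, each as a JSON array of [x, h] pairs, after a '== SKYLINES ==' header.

== SKYLINES ==
[[42,11],[48,0]]
[[42,16],[45,11],[48,0]]
[[42,16],[45,11],[48,9],[49,0]]
[[33,4],[36,0],[42,16],[45,11],[48,9],[49,0]]
[[33,4],[36,0],[42,17],[48,9],[49,0]]
[[33,4],[36,0],[42,17],[48,13],[49,0]]
[[0,9],[9,0],[33,4],[36,0],[42,17],[48,13],[49,0]]
[[0,9],[9,0],[31,9],[33,4],[36,0],[42,17],[48,13],[49,0]]
[[0,9],[9,0],[14,11],[16,0],[31,9],[33,4],[36,0],[42,17],[48,13],[49,0]]
[[0,9],[9,0],[14,11],[16,0],[27,7],[29,0],[31,9],[33,4],[36,0],[42,17],[48,13],[49,0]]
[[0,9],[9,0],[14,11],[16,0],[27,7],[29,0],[31,9],[33,4],[36,0],[42,17],[48,13],[49,0]]
[[0,9],[9,0],[14,11],[16,0],[27,7],[29,0],[31,9],[33,4],[36,0],[42,17],[48,13],[49,0]]
[[0,9],[9,0],[14,11],[16,0],[27,7],[29,0],[31,9],[33,4],[36,0],[42,17],[48,13],[49,0]]
[[0,9],[9,0],[14,11],[16,0],[27,7],[29,0],[31,9],[33,4],[36,0],[42,17],[44,19],[45,17],[48,13],[49,0]]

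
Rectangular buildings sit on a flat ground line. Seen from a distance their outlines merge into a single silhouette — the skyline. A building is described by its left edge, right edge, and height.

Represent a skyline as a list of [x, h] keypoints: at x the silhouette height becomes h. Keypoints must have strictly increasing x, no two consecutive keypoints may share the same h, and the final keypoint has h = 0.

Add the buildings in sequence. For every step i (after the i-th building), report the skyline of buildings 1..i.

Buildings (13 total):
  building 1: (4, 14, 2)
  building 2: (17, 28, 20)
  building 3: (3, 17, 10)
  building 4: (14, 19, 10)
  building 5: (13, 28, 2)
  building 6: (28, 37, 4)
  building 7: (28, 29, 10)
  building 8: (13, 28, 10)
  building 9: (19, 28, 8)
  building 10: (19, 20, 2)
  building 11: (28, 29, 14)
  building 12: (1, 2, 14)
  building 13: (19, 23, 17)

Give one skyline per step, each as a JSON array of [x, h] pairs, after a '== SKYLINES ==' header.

== SKYLINES ==
[[4,2],[14,0]]
[[4,2],[14,0],[17,20],[28,0]]
[[3,10],[17,20],[28,0]]
[[3,10],[17,20],[28,0]]
[[3,10],[17,20],[28,0]]
[[3,10],[17,20],[28,4],[37,0]]
[[3,10],[17,20],[28,10],[29,4],[37,0]]
[[3,10],[17,20],[28,10],[29,4],[37,0]]
[[3,10],[17,20],[28,10],[29,4],[37,0]]
[[3,10],[17,20],[28,10],[29,4],[37,0]]
[[3,10],[17,20],[28,14],[29,4],[37,0]]
[[1,14],[2,0],[3,10],[17,20],[28,14],[29,4],[37,0]]
[[1,14],[2,0],[3,10],[17,20],[28,14],[29,4],[37,0]]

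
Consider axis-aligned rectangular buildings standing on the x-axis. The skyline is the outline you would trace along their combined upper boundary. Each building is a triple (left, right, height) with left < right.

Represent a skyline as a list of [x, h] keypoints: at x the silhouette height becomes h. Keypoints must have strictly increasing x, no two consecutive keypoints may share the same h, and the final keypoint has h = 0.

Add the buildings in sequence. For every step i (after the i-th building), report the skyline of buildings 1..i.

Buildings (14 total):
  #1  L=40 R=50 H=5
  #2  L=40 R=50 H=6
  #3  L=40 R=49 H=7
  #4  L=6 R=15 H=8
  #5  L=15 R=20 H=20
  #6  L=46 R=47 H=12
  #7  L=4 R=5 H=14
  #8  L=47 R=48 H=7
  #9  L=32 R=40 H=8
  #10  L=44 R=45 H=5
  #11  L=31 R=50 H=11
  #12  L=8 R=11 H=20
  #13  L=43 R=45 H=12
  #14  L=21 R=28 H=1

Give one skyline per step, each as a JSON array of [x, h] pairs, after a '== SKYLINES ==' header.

== SKYLINES ==
[[40,5],[50,0]]
[[40,6],[50,0]]
[[40,7],[49,6],[50,0]]
[[6,8],[15,0],[40,7],[49,6],[50,0]]
[[6,8],[15,20],[20,0],[40,7],[49,6],[50,0]]
[[6,8],[15,20],[20,0],[40,7],[46,12],[47,7],[49,6],[50,0]]
[[4,14],[5,0],[6,8],[15,20],[20,0],[40,7],[46,12],[47,7],[49,6],[50,0]]
[[4,14],[5,0],[6,8],[15,20],[20,0],[40,7],[46,12],[47,7],[49,6],[50,0]]
[[4,14],[5,0],[6,8],[15,20],[20,0],[32,8],[40,7],[46,12],[47,7],[49,6],[50,0]]
[[4,14],[5,0],[6,8],[15,20],[20,0],[32,8],[40,7],[46,12],[47,7],[49,6],[50,0]]
[[4,14],[5,0],[6,8],[15,20],[20,0],[31,11],[46,12],[47,11],[50,0]]
[[4,14],[5,0],[6,8],[8,20],[11,8],[15,20],[20,0],[31,11],[46,12],[47,11],[50,0]]
[[4,14],[5,0],[6,8],[8,20],[11,8],[15,20],[20,0],[31,11],[43,12],[45,11],[46,12],[47,11],[50,0]]
[[4,14],[5,0],[6,8],[8,20],[11,8],[15,20],[20,0],[21,1],[28,0],[31,11],[43,12],[45,11],[46,12],[47,11],[50,0]]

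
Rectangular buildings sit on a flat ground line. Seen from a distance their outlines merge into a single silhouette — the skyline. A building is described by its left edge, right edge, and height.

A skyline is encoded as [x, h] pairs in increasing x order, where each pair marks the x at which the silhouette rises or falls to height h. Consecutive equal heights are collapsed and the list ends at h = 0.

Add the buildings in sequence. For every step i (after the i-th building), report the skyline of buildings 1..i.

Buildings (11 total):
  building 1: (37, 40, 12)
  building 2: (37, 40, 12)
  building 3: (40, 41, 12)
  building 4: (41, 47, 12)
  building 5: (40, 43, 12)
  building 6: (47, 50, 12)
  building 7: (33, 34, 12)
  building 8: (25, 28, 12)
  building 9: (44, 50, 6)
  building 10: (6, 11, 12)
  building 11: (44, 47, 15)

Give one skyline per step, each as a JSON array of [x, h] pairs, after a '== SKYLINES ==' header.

== SKYLINES ==
[[37,12],[40,0]]
[[37,12],[40,0]]
[[37,12],[41,0]]
[[37,12],[47,0]]
[[37,12],[47,0]]
[[37,12],[50,0]]
[[33,12],[34,0],[37,12],[50,0]]
[[25,12],[28,0],[33,12],[34,0],[37,12],[50,0]]
[[25,12],[28,0],[33,12],[34,0],[37,12],[50,0]]
[[6,12],[11,0],[25,12],[28,0],[33,12],[34,0],[37,12],[50,0]]
[[6,12],[11,0],[25,12],[28,0],[33,12],[34,0],[37,12],[44,15],[47,12],[50,0]]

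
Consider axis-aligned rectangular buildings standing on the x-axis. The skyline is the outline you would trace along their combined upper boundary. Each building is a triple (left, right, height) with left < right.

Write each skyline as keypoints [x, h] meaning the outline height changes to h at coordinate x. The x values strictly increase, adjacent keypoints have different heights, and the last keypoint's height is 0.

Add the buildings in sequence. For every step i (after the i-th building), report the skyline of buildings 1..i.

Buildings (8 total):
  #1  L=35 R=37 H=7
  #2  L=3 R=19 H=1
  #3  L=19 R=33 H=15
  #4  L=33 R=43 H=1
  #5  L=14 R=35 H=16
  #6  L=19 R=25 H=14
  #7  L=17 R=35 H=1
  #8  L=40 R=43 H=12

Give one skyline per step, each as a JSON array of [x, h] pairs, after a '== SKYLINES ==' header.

== SKYLINES ==
[[35,7],[37,0]]
[[3,1],[19,0],[35,7],[37,0]]
[[3,1],[19,15],[33,0],[35,7],[37,0]]
[[3,1],[19,15],[33,1],[35,7],[37,1],[43,0]]
[[3,1],[14,16],[35,7],[37,1],[43,0]]
[[3,1],[14,16],[35,7],[37,1],[43,0]]
[[3,1],[14,16],[35,7],[37,1],[43,0]]
[[3,1],[14,16],[35,7],[37,1],[40,12],[43,0]]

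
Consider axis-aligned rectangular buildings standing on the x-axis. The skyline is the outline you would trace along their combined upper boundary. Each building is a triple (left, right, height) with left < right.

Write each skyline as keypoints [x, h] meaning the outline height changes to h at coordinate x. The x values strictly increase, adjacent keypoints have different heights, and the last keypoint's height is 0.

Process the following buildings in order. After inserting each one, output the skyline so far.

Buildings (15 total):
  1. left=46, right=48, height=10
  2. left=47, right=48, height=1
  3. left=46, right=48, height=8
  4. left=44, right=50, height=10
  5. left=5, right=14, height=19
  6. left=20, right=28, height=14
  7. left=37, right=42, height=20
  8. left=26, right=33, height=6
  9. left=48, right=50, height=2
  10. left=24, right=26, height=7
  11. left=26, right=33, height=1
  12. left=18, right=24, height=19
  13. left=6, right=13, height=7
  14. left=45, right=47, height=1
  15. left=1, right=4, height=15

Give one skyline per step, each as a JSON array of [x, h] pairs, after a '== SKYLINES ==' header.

== SKYLINES ==
[[46,10],[48,0]]
[[46,10],[48,0]]
[[46,10],[48,0]]
[[44,10],[50,0]]
[[5,19],[14,0],[44,10],[50,0]]
[[5,19],[14,0],[20,14],[28,0],[44,10],[50,0]]
[[5,19],[14,0],[20,14],[28,0],[37,20],[42,0],[44,10],[50,0]]
[[5,19],[14,0],[20,14],[28,6],[33,0],[37,20],[42,0],[44,10],[50,0]]
[[5,19],[14,0],[20,14],[28,6],[33,0],[37,20],[42,0],[44,10],[50,0]]
[[5,19],[14,0],[20,14],[28,6],[33,0],[37,20],[42,0],[44,10],[50,0]]
[[5,19],[14,0],[20,14],[28,6],[33,0],[37,20],[42,0],[44,10],[50,0]]
[[5,19],[14,0],[18,19],[24,14],[28,6],[33,0],[37,20],[42,0],[44,10],[50,0]]
[[5,19],[14,0],[18,19],[24,14],[28,6],[33,0],[37,20],[42,0],[44,10],[50,0]]
[[5,19],[14,0],[18,19],[24,14],[28,6],[33,0],[37,20],[42,0],[44,10],[50,0]]
[[1,15],[4,0],[5,19],[14,0],[18,19],[24,14],[28,6],[33,0],[37,20],[42,0],[44,10],[50,0]]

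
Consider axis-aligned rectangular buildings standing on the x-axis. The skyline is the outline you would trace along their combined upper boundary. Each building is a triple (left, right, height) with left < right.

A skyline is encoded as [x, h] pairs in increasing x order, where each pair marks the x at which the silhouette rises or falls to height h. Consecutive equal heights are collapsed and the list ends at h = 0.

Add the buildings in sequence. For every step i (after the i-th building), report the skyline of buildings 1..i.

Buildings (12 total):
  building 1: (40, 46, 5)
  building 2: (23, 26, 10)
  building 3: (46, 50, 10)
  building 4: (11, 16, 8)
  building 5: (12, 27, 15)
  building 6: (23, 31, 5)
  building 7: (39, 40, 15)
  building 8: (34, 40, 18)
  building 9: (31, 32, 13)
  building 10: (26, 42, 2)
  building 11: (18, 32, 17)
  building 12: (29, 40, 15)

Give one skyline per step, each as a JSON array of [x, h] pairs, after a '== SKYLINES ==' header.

== SKYLINES ==
[[40,5],[46,0]]
[[23,10],[26,0],[40,5],[46,0]]
[[23,10],[26,0],[40,5],[46,10],[50,0]]
[[11,8],[16,0],[23,10],[26,0],[40,5],[46,10],[50,0]]
[[11,8],[12,15],[27,0],[40,5],[46,10],[50,0]]
[[11,8],[12,15],[27,5],[31,0],[40,5],[46,10],[50,0]]
[[11,8],[12,15],[27,5],[31,0],[39,15],[40,5],[46,10],[50,0]]
[[11,8],[12,15],[27,5],[31,0],[34,18],[40,5],[46,10],[50,0]]
[[11,8],[12,15],[27,5],[31,13],[32,0],[34,18],[40,5],[46,10],[50,0]]
[[11,8],[12,15],[27,5],[31,13],[32,2],[34,18],[40,5],[46,10],[50,0]]
[[11,8],[12,15],[18,17],[32,2],[34,18],[40,5],[46,10],[50,0]]
[[11,8],[12,15],[18,17],[32,15],[34,18],[40,5],[46,10],[50,0]]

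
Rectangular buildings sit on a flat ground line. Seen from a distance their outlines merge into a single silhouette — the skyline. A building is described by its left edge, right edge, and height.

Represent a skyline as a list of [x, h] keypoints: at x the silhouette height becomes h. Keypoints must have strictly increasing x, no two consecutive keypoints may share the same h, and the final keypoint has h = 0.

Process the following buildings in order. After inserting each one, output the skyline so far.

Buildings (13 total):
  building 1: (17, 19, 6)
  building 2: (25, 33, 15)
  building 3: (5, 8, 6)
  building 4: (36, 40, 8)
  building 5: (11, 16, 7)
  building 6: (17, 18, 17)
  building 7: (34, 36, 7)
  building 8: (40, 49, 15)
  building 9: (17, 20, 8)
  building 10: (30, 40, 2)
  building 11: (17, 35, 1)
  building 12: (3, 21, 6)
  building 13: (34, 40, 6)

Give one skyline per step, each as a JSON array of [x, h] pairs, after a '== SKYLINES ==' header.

== SKYLINES ==
[[17,6],[19,0]]
[[17,6],[19,0],[25,15],[33,0]]
[[5,6],[8,0],[17,6],[19,0],[25,15],[33,0]]
[[5,6],[8,0],[17,6],[19,0],[25,15],[33,0],[36,8],[40,0]]
[[5,6],[8,0],[11,7],[16,0],[17,6],[19,0],[25,15],[33,0],[36,8],[40,0]]
[[5,6],[8,0],[11,7],[16,0],[17,17],[18,6],[19,0],[25,15],[33,0],[36,8],[40,0]]
[[5,6],[8,0],[11,7],[16,0],[17,17],[18,6],[19,0],[25,15],[33,0],[34,7],[36,8],[40,0]]
[[5,6],[8,0],[11,7],[16,0],[17,17],[18,6],[19,0],[25,15],[33,0],[34,7],[36,8],[40,15],[49,0]]
[[5,6],[8,0],[11,7],[16,0],[17,17],[18,8],[20,0],[25,15],[33,0],[34,7],[36,8],[40,15],[49,0]]
[[5,6],[8,0],[11,7],[16,0],[17,17],[18,8],[20,0],[25,15],[33,2],[34,7],[36,8],[40,15],[49,0]]
[[5,6],[8,0],[11,7],[16,0],[17,17],[18,8],[20,1],[25,15],[33,2],[34,7],[36,8],[40,15],[49,0]]
[[3,6],[11,7],[16,6],[17,17],[18,8],[20,6],[21,1],[25,15],[33,2],[34,7],[36,8],[40,15],[49,0]]
[[3,6],[11,7],[16,6],[17,17],[18,8],[20,6],[21,1],[25,15],[33,2],[34,7],[36,8],[40,15],[49,0]]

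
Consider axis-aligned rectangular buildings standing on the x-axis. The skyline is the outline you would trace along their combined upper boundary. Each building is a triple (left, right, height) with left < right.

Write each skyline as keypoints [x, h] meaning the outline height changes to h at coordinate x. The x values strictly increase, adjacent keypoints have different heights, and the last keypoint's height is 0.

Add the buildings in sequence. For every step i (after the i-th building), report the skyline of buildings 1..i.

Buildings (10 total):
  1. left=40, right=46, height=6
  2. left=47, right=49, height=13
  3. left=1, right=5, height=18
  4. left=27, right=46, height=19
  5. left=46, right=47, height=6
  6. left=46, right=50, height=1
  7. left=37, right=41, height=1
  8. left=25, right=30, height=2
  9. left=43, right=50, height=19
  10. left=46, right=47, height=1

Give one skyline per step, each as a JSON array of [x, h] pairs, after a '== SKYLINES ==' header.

== SKYLINES ==
[[40,6],[46,0]]
[[40,6],[46,0],[47,13],[49,0]]
[[1,18],[5,0],[40,6],[46,0],[47,13],[49,0]]
[[1,18],[5,0],[27,19],[46,0],[47,13],[49,0]]
[[1,18],[5,0],[27,19],[46,6],[47,13],[49,0]]
[[1,18],[5,0],[27,19],[46,6],[47,13],[49,1],[50,0]]
[[1,18],[5,0],[27,19],[46,6],[47,13],[49,1],[50,0]]
[[1,18],[5,0],[25,2],[27,19],[46,6],[47,13],[49,1],[50,0]]
[[1,18],[5,0],[25,2],[27,19],[50,0]]
[[1,18],[5,0],[25,2],[27,19],[50,0]]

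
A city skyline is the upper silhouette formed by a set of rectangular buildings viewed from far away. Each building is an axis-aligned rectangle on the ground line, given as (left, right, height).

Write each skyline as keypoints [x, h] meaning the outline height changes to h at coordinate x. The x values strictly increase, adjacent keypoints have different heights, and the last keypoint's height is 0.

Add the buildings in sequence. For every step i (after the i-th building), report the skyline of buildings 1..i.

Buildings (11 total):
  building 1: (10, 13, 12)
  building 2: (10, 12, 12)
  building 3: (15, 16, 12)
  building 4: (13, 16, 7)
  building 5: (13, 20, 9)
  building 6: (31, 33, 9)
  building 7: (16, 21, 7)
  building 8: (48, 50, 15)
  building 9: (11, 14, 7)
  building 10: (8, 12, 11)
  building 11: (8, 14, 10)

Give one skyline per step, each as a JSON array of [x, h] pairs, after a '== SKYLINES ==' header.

== SKYLINES ==
[[10,12],[13,0]]
[[10,12],[13,0]]
[[10,12],[13,0],[15,12],[16,0]]
[[10,12],[13,7],[15,12],[16,0]]
[[10,12],[13,9],[15,12],[16,9],[20,0]]
[[10,12],[13,9],[15,12],[16,9],[20,0],[31,9],[33,0]]
[[10,12],[13,9],[15,12],[16,9],[20,7],[21,0],[31,9],[33,0]]
[[10,12],[13,9],[15,12],[16,9],[20,7],[21,0],[31,9],[33,0],[48,15],[50,0]]
[[10,12],[13,9],[15,12],[16,9],[20,7],[21,0],[31,9],[33,0],[48,15],[50,0]]
[[8,11],[10,12],[13,9],[15,12],[16,9],[20,7],[21,0],[31,9],[33,0],[48,15],[50,0]]
[[8,11],[10,12],[13,10],[14,9],[15,12],[16,9],[20,7],[21,0],[31,9],[33,0],[48,15],[50,0]]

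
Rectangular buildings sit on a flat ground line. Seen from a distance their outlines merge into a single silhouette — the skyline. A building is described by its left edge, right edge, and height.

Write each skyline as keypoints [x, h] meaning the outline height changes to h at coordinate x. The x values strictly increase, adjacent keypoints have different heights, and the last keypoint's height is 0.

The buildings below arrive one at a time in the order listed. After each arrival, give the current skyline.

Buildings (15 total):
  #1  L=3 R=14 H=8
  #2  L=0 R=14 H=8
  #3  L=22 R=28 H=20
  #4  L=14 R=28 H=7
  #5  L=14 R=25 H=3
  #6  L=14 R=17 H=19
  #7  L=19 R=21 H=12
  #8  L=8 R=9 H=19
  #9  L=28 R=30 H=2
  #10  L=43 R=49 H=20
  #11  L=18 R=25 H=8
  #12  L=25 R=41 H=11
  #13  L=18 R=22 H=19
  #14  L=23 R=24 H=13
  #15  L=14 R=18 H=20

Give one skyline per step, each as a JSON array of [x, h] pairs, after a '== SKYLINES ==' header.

== SKYLINES ==
[[3,8],[14,0]]
[[0,8],[14,0]]
[[0,8],[14,0],[22,20],[28,0]]
[[0,8],[14,7],[22,20],[28,0]]
[[0,8],[14,7],[22,20],[28,0]]
[[0,8],[14,19],[17,7],[22,20],[28,0]]
[[0,8],[14,19],[17,7],[19,12],[21,7],[22,20],[28,0]]
[[0,8],[8,19],[9,8],[14,19],[17,7],[19,12],[21,7],[22,20],[28,0]]
[[0,8],[8,19],[9,8],[14,19],[17,7],[19,12],[21,7],[22,20],[28,2],[30,0]]
[[0,8],[8,19],[9,8],[14,19],[17,7],[19,12],[21,7],[22,20],[28,2],[30,0],[43,20],[49,0]]
[[0,8],[8,19],[9,8],[14,19],[17,7],[18,8],[19,12],[21,8],[22,20],[28,2],[30,0],[43,20],[49,0]]
[[0,8],[8,19],[9,8],[14,19],[17,7],[18,8],[19,12],[21,8],[22,20],[28,11],[41,0],[43,20],[49,0]]
[[0,8],[8,19],[9,8],[14,19],[17,7],[18,19],[22,20],[28,11],[41,0],[43,20],[49,0]]
[[0,8],[8,19],[9,8],[14,19],[17,7],[18,19],[22,20],[28,11],[41,0],[43,20],[49,0]]
[[0,8],[8,19],[9,8],[14,20],[18,19],[22,20],[28,11],[41,0],[43,20],[49,0]]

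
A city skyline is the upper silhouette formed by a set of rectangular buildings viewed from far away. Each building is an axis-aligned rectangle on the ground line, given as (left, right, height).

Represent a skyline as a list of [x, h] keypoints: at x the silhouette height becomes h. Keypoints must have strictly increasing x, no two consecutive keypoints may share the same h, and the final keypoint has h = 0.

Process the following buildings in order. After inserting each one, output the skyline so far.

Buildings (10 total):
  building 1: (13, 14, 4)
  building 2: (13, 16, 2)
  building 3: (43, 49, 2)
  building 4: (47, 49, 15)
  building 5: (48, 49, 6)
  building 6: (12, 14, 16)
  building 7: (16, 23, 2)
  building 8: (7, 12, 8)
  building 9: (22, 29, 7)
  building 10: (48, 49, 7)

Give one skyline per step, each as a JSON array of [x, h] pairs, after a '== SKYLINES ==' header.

== SKYLINES ==
[[13,4],[14,0]]
[[13,4],[14,2],[16,0]]
[[13,4],[14,2],[16,0],[43,2],[49,0]]
[[13,4],[14,2],[16,0],[43,2],[47,15],[49,0]]
[[13,4],[14,2],[16,0],[43,2],[47,15],[49,0]]
[[12,16],[14,2],[16,0],[43,2],[47,15],[49,0]]
[[12,16],[14,2],[23,0],[43,2],[47,15],[49,0]]
[[7,8],[12,16],[14,2],[23,0],[43,2],[47,15],[49,0]]
[[7,8],[12,16],[14,2],[22,7],[29,0],[43,2],[47,15],[49,0]]
[[7,8],[12,16],[14,2],[22,7],[29,0],[43,2],[47,15],[49,0]]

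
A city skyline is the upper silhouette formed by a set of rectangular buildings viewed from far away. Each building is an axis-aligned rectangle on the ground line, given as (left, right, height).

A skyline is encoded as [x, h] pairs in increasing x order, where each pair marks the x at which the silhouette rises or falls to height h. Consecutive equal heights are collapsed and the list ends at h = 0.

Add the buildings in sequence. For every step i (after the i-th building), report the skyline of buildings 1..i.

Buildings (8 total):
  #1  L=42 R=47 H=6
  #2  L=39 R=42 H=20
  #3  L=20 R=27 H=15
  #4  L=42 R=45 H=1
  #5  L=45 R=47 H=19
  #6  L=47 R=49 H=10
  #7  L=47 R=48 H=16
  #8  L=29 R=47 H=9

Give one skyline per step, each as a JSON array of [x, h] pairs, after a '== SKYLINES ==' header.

== SKYLINES ==
[[42,6],[47,0]]
[[39,20],[42,6],[47,0]]
[[20,15],[27,0],[39,20],[42,6],[47,0]]
[[20,15],[27,0],[39,20],[42,6],[47,0]]
[[20,15],[27,0],[39,20],[42,6],[45,19],[47,0]]
[[20,15],[27,0],[39,20],[42,6],[45,19],[47,10],[49,0]]
[[20,15],[27,0],[39,20],[42,6],[45,19],[47,16],[48,10],[49,0]]
[[20,15],[27,0],[29,9],[39,20],[42,9],[45,19],[47,16],[48,10],[49,0]]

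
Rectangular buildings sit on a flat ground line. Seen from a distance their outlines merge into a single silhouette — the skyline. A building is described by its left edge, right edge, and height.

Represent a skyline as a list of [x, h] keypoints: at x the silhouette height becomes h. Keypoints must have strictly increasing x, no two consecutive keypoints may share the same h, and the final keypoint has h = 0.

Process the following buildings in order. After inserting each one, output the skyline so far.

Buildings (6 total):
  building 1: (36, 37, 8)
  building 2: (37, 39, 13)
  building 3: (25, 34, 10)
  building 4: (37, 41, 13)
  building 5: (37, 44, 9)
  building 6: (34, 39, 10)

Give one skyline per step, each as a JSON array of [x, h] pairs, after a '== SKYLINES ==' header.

== SKYLINES ==
[[36,8],[37,0]]
[[36,8],[37,13],[39,0]]
[[25,10],[34,0],[36,8],[37,13],[39,0]]
[[25,10],[34,0],[36,8],[37,13],[41,0]]
[[25,10],[34,0],[36,8],[37,13],[41,9],[44,0]]
[[25,10],[37,13],[41,9],[44,0]]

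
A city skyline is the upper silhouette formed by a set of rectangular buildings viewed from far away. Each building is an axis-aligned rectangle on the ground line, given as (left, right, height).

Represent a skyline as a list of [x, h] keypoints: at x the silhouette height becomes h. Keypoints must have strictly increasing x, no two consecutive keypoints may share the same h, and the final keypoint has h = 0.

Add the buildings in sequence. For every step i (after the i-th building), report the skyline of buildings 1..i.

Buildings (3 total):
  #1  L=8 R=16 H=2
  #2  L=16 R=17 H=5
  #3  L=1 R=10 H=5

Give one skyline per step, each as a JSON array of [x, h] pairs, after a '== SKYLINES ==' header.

== SKYLINES ==
[[8,2],[16,0]]
[[8,2],[16,5],[17,0]]
[[1,5],[10,2],[16,5],[17,0]]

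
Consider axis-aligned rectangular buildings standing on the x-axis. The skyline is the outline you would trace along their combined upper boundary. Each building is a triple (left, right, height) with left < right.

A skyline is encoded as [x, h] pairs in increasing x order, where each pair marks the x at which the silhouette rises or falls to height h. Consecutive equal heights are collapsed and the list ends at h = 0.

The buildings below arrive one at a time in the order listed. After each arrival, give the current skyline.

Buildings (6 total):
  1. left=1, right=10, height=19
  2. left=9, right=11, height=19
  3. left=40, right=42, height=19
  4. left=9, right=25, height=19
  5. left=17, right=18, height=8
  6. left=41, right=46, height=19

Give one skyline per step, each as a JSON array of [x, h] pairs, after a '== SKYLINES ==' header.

== SKYLINES ==
[[1,19],[10,0]]
[[1,19],[11,0]]
[[1,19],[11,0],[40,19],[42,0]]
[[1,19],[25,0],[40,19],[42,0]]
[[1,19],[25,0],[40,19],[42,0]]
[[1,19],[25,0],[40,19],[46,0]]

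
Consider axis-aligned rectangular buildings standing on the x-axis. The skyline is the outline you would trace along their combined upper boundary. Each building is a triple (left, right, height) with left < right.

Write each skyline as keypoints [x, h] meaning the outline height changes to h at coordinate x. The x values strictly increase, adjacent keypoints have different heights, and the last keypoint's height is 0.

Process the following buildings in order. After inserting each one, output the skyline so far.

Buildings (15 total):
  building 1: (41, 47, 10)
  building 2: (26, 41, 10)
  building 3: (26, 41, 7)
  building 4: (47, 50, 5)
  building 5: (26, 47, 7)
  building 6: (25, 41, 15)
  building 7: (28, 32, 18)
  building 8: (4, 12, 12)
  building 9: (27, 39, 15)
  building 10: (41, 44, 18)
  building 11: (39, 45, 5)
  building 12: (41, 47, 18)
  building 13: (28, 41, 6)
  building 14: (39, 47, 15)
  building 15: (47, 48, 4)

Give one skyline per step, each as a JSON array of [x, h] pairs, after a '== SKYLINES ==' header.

== SKYLINES ==
[[41,10],[47,0]]
[[26,10],[47,0]]
[[26,10],[47,0]]
[[26,10],[47,5],[50,0]]
[[26,10],[47,5],[50,0]]
[[25,15],[41,10],[47,5],[50,0]]
[[25,15],[28,18],[32,15],[41,10],[47,5],[50,0]]
[[4,12],[12,0],[25,15],[28,18],[32,15],[41,10],[47,5],[50,0]]
[[4,12],[12,0],[25,15],[28,18],[32,15],[41,10],[47,5],[50,0]]
[[4,12],[12,0],[25,15],[28,18],[32,15],[41,18],[44,10],[47,5],[50,0]]
[[4,12],[12,0],[25,15],[28,18],[32,15],[41,18],[44,10],[47,5],[50,0]]
[[4,12],[12,0],[25,15],[28,18],[32,15],[41,18],[47,5],[50,0]]
[[4,12],[12,0],[25,15],[28,18],[32,15],[41,18],[47,5],[50,0]]
[[4,12],[12,0],[25,15],[28,18],[32,15],[41,18],[47,5],[50,0]]
[[4,12],[12,0],[25,15],[28,18],[32,15],[41,18],[47,5],[50,0]]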